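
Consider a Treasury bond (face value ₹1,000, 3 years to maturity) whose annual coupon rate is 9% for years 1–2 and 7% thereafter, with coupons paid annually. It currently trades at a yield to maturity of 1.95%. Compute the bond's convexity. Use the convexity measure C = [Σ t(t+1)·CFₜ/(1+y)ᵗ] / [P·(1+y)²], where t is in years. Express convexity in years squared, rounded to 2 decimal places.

With y = 0.0195:
  t   CF        PV=CF/(1+0.0195)^t    t·PV        t(t+1)·PV
  1        90.00        88.2786        88.2786         176.5571
  2        90.00        86.5901       173.1801         519.5404
  3     1,070.00     1,009.7691     3,029.3074      12,117.2295
  Σ                  1,184.6378     3,290.7661      12,813.3270
P = 1,184.6378.
Convexity = Σ t(t+1)·PV / [P·(1+y)²] = 12,813.3270 / (1,184.6378 × 1.039380) = 10.40643.

10.41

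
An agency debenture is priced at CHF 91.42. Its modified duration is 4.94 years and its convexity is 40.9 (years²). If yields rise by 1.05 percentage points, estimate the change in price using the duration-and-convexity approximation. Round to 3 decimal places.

-CHF 4.536

Duration effect: -D_mod·Δy = -4.94 × (+0.0105) = -0.051870
Convexity effect: ½·C·(Δy)² = 0.5 × 40.9 × (0.0105)² = +0.0022546125
ΔP/P ≈ -0.051870 + 0.0022546125 = -0.0496153875
ΔP ≈ 91.42 × (-0.0496153875) = -4.53583872525.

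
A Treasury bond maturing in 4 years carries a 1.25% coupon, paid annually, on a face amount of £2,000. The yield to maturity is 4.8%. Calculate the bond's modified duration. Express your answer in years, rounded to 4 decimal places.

Periodic yield y = 0.048. First find Macaulay duration:
  t   CF        PV=CF/(1+0.048)^t    t·PV
  1        25.00        23.8550        23.8550
  2        25.00        22.7624        45.5247
  3        25.00        21.7198        65.1595
  4     2,025.00     1,678.7263     6,714.9052
  Σ                  1,747.0635     6,849.4444
P = 1,747.0635; Macaulay duration = 6,849.4444 / 1,747.0635 = 3.92055 years.
Modified duration = D_Mac / (1 + y) = 3.92055 / 1.048 = 3.74098 years.

3.7410 years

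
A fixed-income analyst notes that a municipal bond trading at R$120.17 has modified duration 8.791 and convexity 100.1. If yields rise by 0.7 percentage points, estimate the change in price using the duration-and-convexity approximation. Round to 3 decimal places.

Duration effect: -D_mod·Δy = -8.791 × (+0.007) = -0.061537
Convexity effect: ½·C·(Δy)² = 0.5 × 100.1 × (0.007)² = +0.00245245
ΔP/P ≈ -0.061537 + 0.00245245 = -0.05908455
ΔP ≈ 120.17 × (-0.05908455) = -7.1001903735.

-R$7.100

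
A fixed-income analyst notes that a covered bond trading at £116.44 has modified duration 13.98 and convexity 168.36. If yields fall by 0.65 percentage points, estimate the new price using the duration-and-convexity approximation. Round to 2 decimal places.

Duration effect: -D_mod·Δy = -13.98 × (-0.0065) = +0.090870
Convexity effect: ½·C·(Δy)² = 0.5 × 168.36 × (-0.0065)² = +0.003556605
ΔP/P ≈ +0.090870 + 0.003556605 = +0.094426605
New price ≈ 116.44 × (1 + 0.094426605) = 127.4350338862.

£127.44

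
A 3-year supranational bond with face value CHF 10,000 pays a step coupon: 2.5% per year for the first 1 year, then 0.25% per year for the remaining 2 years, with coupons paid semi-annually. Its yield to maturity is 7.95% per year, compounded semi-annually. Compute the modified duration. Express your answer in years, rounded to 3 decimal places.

Periodic yield y = 0.03975. First find Macaulay duration:
  t   CF        PV=CF/(1+0.03975)^t    t·PV
  1       125.00       120.2212       120.2212
  2       125.00       115.6251       231.2502
  3        12.50        11.1205        33.3614
  4        12.50        10.6953        42.7813
  5        12.50        10.2864        51.4322
  6    10,012.50     7,924.4468    47,546.6809
  Σ                  8,192.3954    48,025.7273
P = 8,192.3954; Macaulay duration = 48,025.7273 / 8,192.3954 = 5.86223 half-year periods = 2.93112 years.
Modified duration = D_Mac / (1 + y) = 2.93112 / 1.03975 = 2.81906 years.

2.819 years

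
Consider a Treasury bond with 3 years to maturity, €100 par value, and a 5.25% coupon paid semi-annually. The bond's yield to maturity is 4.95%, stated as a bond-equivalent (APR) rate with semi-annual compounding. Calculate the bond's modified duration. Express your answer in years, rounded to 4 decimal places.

Periodic yield y = 0.02475. First find Macaulay duration:
  t   CF        PV=CF/(1+0.02475)^t    t·PV
  1        2.625         2.5616         2.5616
  2        2.625         2.4997         4.9995
  3        2.625         2.4394         7.3181
  4        2.625         2.3804         9.5218
  5        2.625         2.3229        11.6147
  6      102.625        88.6228       531.7370
  Σ                    100.8269       567.7526
P = 100.8269; Macaulay duration = 567.7526 / 100.8269 = 5.63096 half-year periods = 2.81548 years.
Modified duration = D_Mac / (1 + y) = 2.81548 / 1.02475 = 2.74748 years.

2.7475 years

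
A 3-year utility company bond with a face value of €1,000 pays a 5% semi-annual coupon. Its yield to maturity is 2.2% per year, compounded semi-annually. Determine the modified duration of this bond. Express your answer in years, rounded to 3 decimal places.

2.800 years

Periodic yield y = 0.011. First find Macaulay duration:
  t   CF        PV=CF/(1+0.011)^t    t·PV
  1        25.00        24.7280        24.7280
  2        25.00        24.4589        48.9179
  3        25.00        24.1928        72.5785
  4        25.00        23.9296        95.7184
  5        25.00        23.6692       118.3462
  6     1,025.00       959.8800     5,759.2799
  Σ                  1,080.8586     6,119.5688
P = 1,080.8586; Macaulay duration = 6,119.5688 / 1,080.8586 = 5.66177 half-year periods = 2.83088 years.
Modified duration = D_Mac / (1 + y) = 2.83088 / 1.011 = 2.80008 years.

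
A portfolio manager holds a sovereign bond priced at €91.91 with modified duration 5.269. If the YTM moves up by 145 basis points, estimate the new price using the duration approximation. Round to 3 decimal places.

€84.888

Duration approximation: ΔP/P ≈ -D_mod · Δy = -5.269 × (+0.0145) = -0.0764005.
New price ≈ 91.91 × (1 - 0.0764005) = 84.888030045.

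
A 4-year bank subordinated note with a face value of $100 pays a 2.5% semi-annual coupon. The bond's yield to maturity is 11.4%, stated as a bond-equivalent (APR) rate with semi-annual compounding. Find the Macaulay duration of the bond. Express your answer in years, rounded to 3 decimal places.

Periodic yield y = 0.057. Discount each cash flow and weight by its period:
  t   CF        PV=CF/(1+0.057)^t    t·PV
  1         1.25         1.1826         1.1826
  2         1.25         1.1188         2.2376
  3         1.25         1.0585         3.1755
  4         1.25         1.0014         4.0056
  5         1.25         0.9474         4.7370
  6         1.25         0.8963         5.3779
  7         1.25         0.8480         5.9359
  8       101.25        64.9823       519.8585
  Σ                     72.0353       546.5105
Price P = Σ PV = 72.0353.
Macaulay duration = Σ(t·PV) / P = 546.5105 / 72.0353 = 7.58670 half-year periods.
In years: 7.58670 / 2 = 3.79335 years.

3.793 years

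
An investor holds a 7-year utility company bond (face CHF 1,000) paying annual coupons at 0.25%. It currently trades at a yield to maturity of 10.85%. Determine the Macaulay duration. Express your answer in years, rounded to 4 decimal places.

6.9190 years

Periodic yield y = 0.1085. Discount each cash flow and weight by its year:
  t   CF        PV=CF/(1+0.1085)^t    t·PV
  1         2.50         2.2553         2.2553
  2         2.50         2.0346         4.0691
  3         2.50         1.8354         5.5062
  4         2.50         1.6558         6.6230
  5         2.50         1.4937         7.4685
  6         2.50         1.3475         8.0849
  7     1,002.50       487.4550     3,412.1848
  Σ                    498.0772     3,446.1918
Price P = Σ PV = 498.0772.
Macaulay duration = Σ(t·PV) / P = 3,446.1918 / 498.0772 = 6.91899 years.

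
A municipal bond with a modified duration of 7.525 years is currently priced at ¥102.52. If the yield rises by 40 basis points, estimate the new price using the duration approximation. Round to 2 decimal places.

¥99.43

Duration approximation: ΔP/P ≈ -D_mod · Δy = -7.525 × (+0.004) = -0.030100.
New price ≈ 102.52 × (1 - 0.030100) = 99.434148.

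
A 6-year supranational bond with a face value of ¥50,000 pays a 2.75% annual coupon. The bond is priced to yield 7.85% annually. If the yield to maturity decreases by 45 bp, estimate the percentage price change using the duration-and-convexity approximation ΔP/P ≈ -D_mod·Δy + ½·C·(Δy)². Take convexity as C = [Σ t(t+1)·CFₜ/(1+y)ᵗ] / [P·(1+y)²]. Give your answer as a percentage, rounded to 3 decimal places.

With y = 0.0785:
  t   CF        PV=CF/(1+0.0785)^t    t·PV        t(t+1)·PV
  1     1,375.00     1,274.9189     1,274.9189       2,549.8377
  2     1,375.00     1,182.1223     2,364.2445       7,092.7336
  3     1,375.00     1,096.0800     3,288.2400      13,152.9599
  4     1,375.00     1,016.3004     4,065.2016      20,326.0082
  5     1,375.00       942.3277     4,711.6384      28,269.8306
  6    51,375.00    32,646.0723   195,876.4339   1,371,135.0371
  Σ                 38,157.8215   211,580.6773   1,442,526.4071
P = 38,157.8215; D_Mac = 5.54488 yrs; D_mod = 5.14129 yrs; C = 32.50124.
Duration effect: -5.14129 × (-0.0045) = +0.023136
Convexity effect: 0.5 × 32.50124 × (-0.0045)² = +0.0003291
ΔP/P ≈ +0.023136 + 0.0003291 = +0.023465 = +2.3465%.

+2.346%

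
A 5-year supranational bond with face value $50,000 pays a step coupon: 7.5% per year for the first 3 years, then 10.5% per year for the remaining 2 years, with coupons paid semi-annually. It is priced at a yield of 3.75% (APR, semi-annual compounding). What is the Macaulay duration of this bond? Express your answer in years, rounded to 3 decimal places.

Periodic yield y = 0.01875. Discount each cash flow and weight by its period:
  t   CF        PV=CF/(1+0.01875)^t    t·PV
  1     1,875.00     1,840.4908     1,840.4908
  2     1,875.00     1,806.6167     3,613.2335
  3     1,875.00     1,773.3661     5,320.0984
  4     1,875.00     1,740.7275     6,962.9099
  5     1,875.00     1,708.6895     8,543.4477
  6     1,875.00     1,677.2413    10,063.4477
  7     2,625.00     2,304.9205    16,134.4437
  8     2,625.00     2,262.4987    18,099.9894
  9     2,625.00     2,220.8576    19,987.7184
  10   52,625.00    43,703.4670   437,034.6704
  Σ                 61,038.8758   527,600.4498
Price P = Σ PV = 61,038.8758.
Macaulay duration = Σ(t·PV) / P = 527,600.4498 / 61,038.8758 = 8.64368 half-year periods.
In years: 8.64368 / 2 = 4.32184 years.

4.322 years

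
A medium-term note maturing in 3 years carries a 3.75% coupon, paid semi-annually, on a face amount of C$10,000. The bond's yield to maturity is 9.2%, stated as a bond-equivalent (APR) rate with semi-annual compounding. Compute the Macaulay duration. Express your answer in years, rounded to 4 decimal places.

Periodic yield y = 0.046. Discount each cash flow and weight by its period:
  t   CF        PV=CF/(1+0.046)^t    t·PV
  1       187.50       179.2543       179.2543
  2       187.50       171.3712       342.7425
  3       187.50       163.8348       491.5045
  4       187.50       156.6299       626.5194
  5       187.50       149.7417       748.7087
  6    10,187.50     7,778.1715    46,669.0290
  Σ                  8,599.0034    49,057.7583
Price P = Σ PV = 8,599.0034.
Macaulay duration = Σ(t·PV) / P = 49,057.7583 / 8,599.0034 = 5.70505 half-year periods.
In years: 5.70505 / 2 = 2.85253 years.

2.8525 years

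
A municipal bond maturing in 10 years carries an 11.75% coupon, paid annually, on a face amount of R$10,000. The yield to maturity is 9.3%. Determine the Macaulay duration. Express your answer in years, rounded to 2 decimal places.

6.63 years

Periodic yield y = 0.093. Discount each cash flow and weight by its year:
  t   CF        PV=CF/(1+0.093)^t    t·PV
  1     1,175.00     1,075.0229     1,075.0229
  2     1,175.00       983.5525     1,967.1050
  3     1,175.00       899.8650     2,699.5951
  4     1,175.00       823.2983     3,293.1932
  5     1,175.00       753.2464     3,766.2319
  6     1,175.00       689.1550     4,134.9298
  7     1,175.00       630.5169     4,413.6183
  8     1,175.00       576.8682     4,614.9453
  9     1,175.00       527.7842     4,750.0581
  10   11,175.00     4,592.4656    45,924.6560
  Σ                 11,551.7750    76,639.3557
Price P = Σ PV = 11,551.7750.
Macaulay duration = Σ(t·PV) / P = 76,639.3557 / 11,551.7750 = 6.63442 years.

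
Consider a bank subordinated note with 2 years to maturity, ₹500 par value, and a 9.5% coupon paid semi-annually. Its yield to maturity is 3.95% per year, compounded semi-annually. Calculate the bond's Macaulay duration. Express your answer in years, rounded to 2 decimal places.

Periodic yield y = 0.01975. Discount each cash flow and weight by its period:
  t   CF        PV=CF/(1+0.01975)^t    t·PV
  1        23.75        23.2900        23.2900
  2        23.75        22.8390        45.6779
  3        23.75        22.3966        67.1899
  4       523.75       484.3387     1,937.3548
  Σ                    552.8643     2,073.5126
Price P = Σ PV = 552.8643.
Macaulay duration = Σ(t·PV) / P = 2,073.5126 / 552.8643 = 3.75049 half-year periods.
In years: 3.75049 / 2 = 1.87525 years.

1.88 years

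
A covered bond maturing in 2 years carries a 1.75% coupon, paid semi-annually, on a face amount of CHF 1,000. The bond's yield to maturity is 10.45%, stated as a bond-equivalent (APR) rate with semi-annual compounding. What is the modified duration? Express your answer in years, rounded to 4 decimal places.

Periodic yield y = 0.05225. First find Macaulay duration:
  t   CF        PV=CF/(1+0.05225)^t    t·PV
  1         8.75         8.3155         8.3155
  2         8.75         7.9026        15.8052
  3         8.75         7.5102        22.5306
  4     1,008.75       822.8256     3,291.3025
  Σ                    846.5539     3,337.9538
P = 846.5539; Macaulay duration = 3,337.9538 / 846.5539 = 3.94299 half-year periods = 1.97150 years.
Modified duration = D_Mac / (1 + y) = 1.97150 / 1.05225 = 1.87360 years.

1.8736 years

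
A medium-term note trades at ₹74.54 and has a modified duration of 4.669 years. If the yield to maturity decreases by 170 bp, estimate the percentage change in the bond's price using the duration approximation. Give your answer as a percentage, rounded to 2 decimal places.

+7.94%

Duration approximation: ΔP/P ≈ -D_mod · Δy = -4.669 × (-0.017) = +0.079373.
As a percentage: +7.9373%.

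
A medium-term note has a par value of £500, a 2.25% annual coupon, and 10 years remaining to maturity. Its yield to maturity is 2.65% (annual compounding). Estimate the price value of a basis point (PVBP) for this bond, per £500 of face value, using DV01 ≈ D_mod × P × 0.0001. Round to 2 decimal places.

Periodic yield y = 0.0265.
  t   CF        PV=CF/(1+0.0265)^t    t·PV
  1        11.25        10.9596        10.9596
  2        11.25        10.6766        21.3533
  3        11.25        10.4010        31.2030
  4        11.25        10.1325        40.5300
  5        11.25         9.8709        49.3546
  6        11.25         9.6161        57.6966
  7        11.25         9.3678        65.5749
  8        11.25         9.1260        73.0081
  9        11.25         8.8904        80.0137
  10      511.25       393.5898     3,935.8975
  Σ                    482.6308     4,365.5914
P = 482.6308; D_Mac = 9.04541 yrs; D_mod = 8.81189 yrs.
DV01 ≈ 8.81189 × 482.6308 × 0.0001 = 0.425289.

£0.43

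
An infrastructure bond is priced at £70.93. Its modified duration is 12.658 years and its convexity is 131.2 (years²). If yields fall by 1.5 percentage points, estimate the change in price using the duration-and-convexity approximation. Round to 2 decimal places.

Duration effect: -D_mod·Δy = -12.658 × (-0.015) = +0.189870
Convexity effect: ½·C·(Δy)² = 0.5 × 131.2 × (-0.015)² = +0.0147600
ΔP/P ≈ +0.189870 + 0.0147600 = +0.204630
ΔP ≈ 70.93 × (+0.204630) = +14.5144059.

+£14.51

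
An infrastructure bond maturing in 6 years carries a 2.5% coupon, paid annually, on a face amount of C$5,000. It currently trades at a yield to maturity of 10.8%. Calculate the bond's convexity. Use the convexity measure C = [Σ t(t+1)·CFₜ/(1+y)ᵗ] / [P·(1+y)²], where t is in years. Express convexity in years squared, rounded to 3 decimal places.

30.771

With y = 0.108:
  t   CF        PV=CF/(1+0.108)^t    t·PV        t(t+1)·PV
  1       125.00       112.8159       112.8159         225.6318
  2       125.00       101.8194       203.6388         610.9163
  3       125.00        91.8948       275.6843       1,102.7371
  4       125.00        82.9375       331.7500       1,658.7501
  5       125.00        74.8533       374.2667       2,245.6003
  6     5,125.00     2,769.8440    16,619.0639     116,333.4473
  Σ                  3,234.1649    17,917.2196     122,177.0830
P = 3,234.1649.
Convexity = Σ t(t+1)·PV / [P·(1+y)²] = 122,177.0830 / (3,234.1649 × 1.227664) = 30.77146.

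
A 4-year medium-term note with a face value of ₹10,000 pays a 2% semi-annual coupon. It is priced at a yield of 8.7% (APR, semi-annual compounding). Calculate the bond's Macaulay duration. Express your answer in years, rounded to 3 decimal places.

Periodic yield y = 0.0435. Discount each cash flow and weight by its period:
  t   CF        PV=CF/(1+0.0435)^t    t·PV
  1       100.00        95.8313        95.8313
  2       100.00        91.8365       183.6729
  3       100.00        88.0081       264.0243
  4       100.00        84.3393       337.3574
  5       100.00        80.8235       404.1176
  6       100.00        77.4543       464.7255
  7       100.00        74.2254       519.5781
  8    10,100.00     7,184.2551    57,474.0410
  Σ                  7,776.7736    59,743.3481
Price P = Σ PV = 7,776.7736.
Macaulay duration = Σ(t·PV) / P = 59,743.3481 / 7,776.7736 = 7.68228 half-year periods.
In years: 7.68228 / 2 = 3.84114 years.

3.841 years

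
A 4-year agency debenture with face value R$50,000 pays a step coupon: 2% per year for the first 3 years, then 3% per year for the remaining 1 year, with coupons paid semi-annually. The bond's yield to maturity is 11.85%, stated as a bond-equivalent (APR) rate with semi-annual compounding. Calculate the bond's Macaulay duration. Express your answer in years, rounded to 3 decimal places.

3.828 years

Periodic yield y = 0.05925. Discount each cash flow and weight by its period:
  t   CF        PV=CF/(1+0.05925)^t    t·PV
  1       500.00       472.0321       472.0321
  2       500.00       445.6286       891.2572
  3       500.00       420.7020     1,262.1060
  4       500.00       397.1697     1,588.6788
  5       500.00       374.9537     1,874.7685
  6       500.00       353.9804     2,123.8822
  7       750.00       501.2703     3,508.8919
  8    50,750.00    32,021.9861   256,175.8891
  Σ                 34,987.7229   267,897.5059
Price P = Σ PV = 34,987.7229.
Macaulay duration = Σ(t·PV) / P = 267,897.5059 / 34,987.7229 = 7.65690 half-year periods.
In years: 7.65690 / 2 = 3.82845 years.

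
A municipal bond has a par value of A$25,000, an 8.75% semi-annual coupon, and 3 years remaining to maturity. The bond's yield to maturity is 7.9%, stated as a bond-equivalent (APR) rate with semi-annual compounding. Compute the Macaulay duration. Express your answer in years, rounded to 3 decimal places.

Periodic yield y = 0.0395. Discount each cash flow and weight by its period:
  t   CF        PV=CF/(1+0.0395)^t    t·PV
  1     1,093.75     1,052.1886     1,052.1886
  2     1,093.75     1,012.2064     2,024.4128
  3     1,093.75       973.7435     2,921.2306
  4     1,093.75       936.7422     3,746.9689
  5     1,093.75       901.1469     4,505.7345
  6    26,093.75    20,681.8572   124,091.1432
  Σ                 25,557.8848   138,341.6785
Price P = Σ PV = 25,557.8848.
Macaulay duration = Σ(t·PV) / P = 138,341.6785 / 25,557.8848 = 5.41288 half-year periods.
In years: 5.41288 / 2 = 2.70644 years.

2.706 years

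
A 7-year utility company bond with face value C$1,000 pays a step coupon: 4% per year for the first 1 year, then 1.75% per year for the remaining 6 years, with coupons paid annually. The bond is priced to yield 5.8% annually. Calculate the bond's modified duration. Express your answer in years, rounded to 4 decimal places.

Periodic yield y = 0.058. First find Macaulay duration:
  t   CF        PV=CF/(1+0.058)^t    t·PV
  1        40.00        37.8072        37.8072
  2        17.50        15.6339        31.2678
  3        17.50        14.7768        44.3305
  4        17.50        13.9668        55.8670
  5        17.50        13.2011        66.0054
  6        17.50        12.4774        74.8644
  7     1,017.50       685.7009     4,799.9066
  Σ                    793.5641     5,110.0488
P = 793.5641; Macaulay duration = 5,110.0488 / 793.5641 = 6.43937 years.
Modified duration = D_Mac / (1 + y) = 6.43937 / 1.058 = 6.08636 years.

6.0864 years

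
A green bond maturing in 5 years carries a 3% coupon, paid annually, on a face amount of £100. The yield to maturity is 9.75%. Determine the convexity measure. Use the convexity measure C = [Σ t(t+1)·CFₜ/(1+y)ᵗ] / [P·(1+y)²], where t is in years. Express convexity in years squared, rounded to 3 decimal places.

With y = 0.0975:
  t   CF        PV=CF/(1+0.0975)^t    t·PV        t(t+1)·PV
  1         3.00         2.7335         2.7335           5.4670
  2         3.00         2.4906         4.9813          14.9439
  3         3.00         2.2694         6.8081          27.2326
  4         3.00         2.0678         8.2711          41.3555
  5       103.00        64.6866       323.4332       1,940.5991
  Σ                     74.2479       346.2272       2,029.5981
P = 74.2479.
Convexity = Σ t(t+1)·PV / [P·(1+y)²] = 2,029.5981 / (74.2479 × 1.204506) = 22.69429.

22.694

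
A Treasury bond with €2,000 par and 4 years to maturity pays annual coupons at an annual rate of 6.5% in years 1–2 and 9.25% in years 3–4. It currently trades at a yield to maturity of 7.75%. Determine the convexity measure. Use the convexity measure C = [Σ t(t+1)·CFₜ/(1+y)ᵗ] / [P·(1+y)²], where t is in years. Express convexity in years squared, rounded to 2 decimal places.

With y = 0.0775:
  t   CF        PV=CF/(1+0.0775)^t    t·PV        t(t+1)·PV
  1       130.00       120.6497       120.6497         241.2993
  2       130.00       111.9718       223.9437         671.8310
  3       185.00       147.8836       443.6507       1,774.6027
  4     2,185.00     1,620.9974     6,483.9897      32,419.9486
  Σ                  2,001.5025     7,272.2337      35,107.6816
P = 2,001.5025.
Convexity = Σ t(t+1)·PV / [P·(1+y)²] = 35,107.6816 / (2,001.5025 × 1.161006) = 15.10816.

15.11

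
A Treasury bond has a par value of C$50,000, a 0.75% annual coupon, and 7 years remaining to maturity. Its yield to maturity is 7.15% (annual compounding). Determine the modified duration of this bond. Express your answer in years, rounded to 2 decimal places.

6.35 years

Periodic yield y = 0.0715. First find Macaulay duration:
  t   CF        PV=CF/(1+0.0715)^t    t·PV
  1       375.00       349.9767       349.9767
  2       375.00       326.6231       653.2462
  3       375.00       304.8279       914.4838
  4       375.00       284.4871     1,137.9484
  5       375.00       265.5036     1,327.5179
  6       375.00       247.7868     1,486.7210
  7    50,375.00    31,064.8908   217,454.2357
  Σ                 32,844.0960   223,324.1296
P = 32,844.0960; Macaulay duration = 223,324.1296 / 32,844.0960 = 6.79952 years.
Modified duration = D_Mac / (1 + y) = 6.79952 / 1.0715 = 6.34580 years.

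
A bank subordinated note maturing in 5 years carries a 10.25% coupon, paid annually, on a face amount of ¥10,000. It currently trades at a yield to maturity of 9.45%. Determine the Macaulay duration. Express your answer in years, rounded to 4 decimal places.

4.1666 years

Periodic yield y = 0.0945. Discount each cash flow and weight by its year:
  t   CF        PV=CF/(1+0.0945)^t    t·PV
  1     1,025.00       936.5007       936.5007
  2     1,025.00       855.6425     1,711.2849
  3     1,025.00       781.7656     2,345.2969
  4     1,025.00       714.2674     2,857.0694
  5    11,025.00     7,019.3964    35,096.9820
  Σ                 10,307.5725    42,947.1339
Price P = Σ PV = 10,307.5725.
Macaulay duration = Σ(t·PV) / P = 42,947.1339 / 10,307.5725 = 4.16656 years.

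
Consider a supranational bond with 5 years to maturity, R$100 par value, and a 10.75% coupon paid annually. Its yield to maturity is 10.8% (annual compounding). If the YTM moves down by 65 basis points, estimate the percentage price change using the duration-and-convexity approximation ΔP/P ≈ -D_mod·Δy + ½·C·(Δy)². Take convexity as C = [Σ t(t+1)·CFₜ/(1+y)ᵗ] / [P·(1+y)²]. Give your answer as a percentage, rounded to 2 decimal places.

With y = 0.108:
  t   CF        PV=CF/(1+0.108)^t    t·PV        t(t+1)·PV
  1        10.75         9.7022         9.7022          19.4043
  2        10.75         8.7565        17.5129          52.5388
  3        10.75         7.9029        23.7088          94.8354
  4        10.75         7.1326        28.5305         142.6525
  5       110.75        66.3201       331.6003       1,989.6019
  Σ                     99.8143       411.0548       2,299.0329
P = 99.8143; D_Mac = 4.11820 yrs; D_mod = 3.71678 yrs; C = 18.76174.
Duration effect: -3.71678 × (-0.0065) = +0.024159
Convexity effect: 0.5 × 18.76174 × (-0.0065)² = +0.0003963
ΔP/P ≈ +0.024159 + 0.0003963 = +0.024555 = +2.4555%.

+2.46%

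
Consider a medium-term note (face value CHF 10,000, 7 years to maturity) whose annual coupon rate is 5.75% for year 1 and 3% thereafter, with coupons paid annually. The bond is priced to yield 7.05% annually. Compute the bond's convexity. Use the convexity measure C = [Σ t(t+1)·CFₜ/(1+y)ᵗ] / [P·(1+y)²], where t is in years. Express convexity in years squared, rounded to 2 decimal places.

With y = 0.0705:
  t   CF        PV=CF/(1+0.0705)^t    t·PV        t(t+1)·PV
  1       575.00       537.1322       537.1322       1,074.2644
  2       300.00       261.7869       523.5738       1,570.7214
  3       300.00       244.5464       733.6391       2,934.5566
  4       300.00       228.4413       913.7651       4,568.8254
  5       300.00       213.3968     1,066.9840       6,401.9039
  6       300.00       199.3431     1,196.0586       8,372.4105
  7    10,300.00     6,393.3801    44,753.6605     358,029.2843
  Σ                  8,078.0267    49,724.8134     382,951.9665
P = 8,078.0267.
Convexity = Σ t(t+1)·PV / [P·(1+y)²] = 382,951.9665 / (8,078.0267 × 1.145970) = 41.36811.

41.37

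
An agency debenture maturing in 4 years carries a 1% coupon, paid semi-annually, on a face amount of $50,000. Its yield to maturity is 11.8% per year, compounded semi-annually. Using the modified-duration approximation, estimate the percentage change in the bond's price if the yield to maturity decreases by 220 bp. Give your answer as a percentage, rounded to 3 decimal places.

Periodic yield y = 0.059. Modified duration first:
  t   CF        PV=CF/(1+0.059)^t    t·PV
  1       250.00       236.0718       236.0718
  2       250.00       222.9195       445.8390
  3       250.00       210.5000       631.5000
  4       250.00       198.7724       795.0898
  5       250.00       187.6982       938.4912
  6       250.00       177.2410     1,063.4461
  7       250.00       167.3664     1,171.5648
  8    50,250.00    31,766.4282   254,131.4253
  Σ                 33,166.9976   259,413.4281
P = 33,166.9976; D_Mac = 7.82143 half-year periods = 3.91072 yrs; D_mod = 3.91072/(1+0.059) = 3.69284 yrs.
ΔP/P ≈ -D_mod · Δy = -3.69284 × (-0.022) = +0.081242 = +8.1242%.

+8.124%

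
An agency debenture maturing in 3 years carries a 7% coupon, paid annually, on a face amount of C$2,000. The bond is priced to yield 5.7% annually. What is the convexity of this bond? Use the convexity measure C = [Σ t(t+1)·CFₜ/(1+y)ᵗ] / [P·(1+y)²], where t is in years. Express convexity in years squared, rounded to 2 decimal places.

With y = 0.057:
  t   CF        PV=CF/(1+0.057)^t    t·PV        t(t+1)·PV
  1       140.00       132.4503       132.4503         264.9007
  2       140.00       125.3078       250.6156         751.8467
  3     2,140.00     1,812.1278     5,436.3833      21,745.5330
  Σ                  2,069.8859     5,819.4492      22,762.2804
P = 2,069.8859.
Convexity = Σ t(t+1)·PV / [P·(1+y)²] = 22,762.2804 / (2,069.8859 × 1.117249) = 9.84282.

9.84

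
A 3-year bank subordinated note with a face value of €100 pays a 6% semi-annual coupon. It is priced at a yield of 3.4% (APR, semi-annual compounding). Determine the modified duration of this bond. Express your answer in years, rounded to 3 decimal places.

Periodic yield y = 0.017. First find Macaulay duration:
  t   CF        PV=CF/(1+0.017)^t    t·PV
  1         3.00         2.9499         2.9499
  2         3.00         2.9005         5.8011
  3         3.00         2.8521         8.5562
  4         3.00         2.8044        11.2175
  5         3.00         2.7575        13.7875
  6       103.00        93.0918       558.5509
  Σ                    107.3562       600.8631
P = 107.3562; Macaulay duration = 600.8631 / 107.3562 = 5.59691 half-year periods = 2.79846 years.
Modified duration = D_Mac / (1 + y) = 2.79846 / 1.017 = 2.75168 years.

2.752 years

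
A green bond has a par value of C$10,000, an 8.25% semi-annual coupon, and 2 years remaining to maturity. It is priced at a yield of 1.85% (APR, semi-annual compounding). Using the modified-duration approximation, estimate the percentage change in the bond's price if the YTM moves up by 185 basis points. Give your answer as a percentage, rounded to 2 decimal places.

-3.47%

Periodic yield y = 0.00925. Modified duration first:
  t   CF        PV=CF/(1+0.00925)^t    t·PV
  1       412.50       408.7193       408.7193
  2       412.50       404.9733       809.9467
  3       412.50       401.2617     1,203.7850
  4    10,412.50    10,035.9845    40,143.9380
  Σ                 11,250.9389    42,566.3891
P = 11,250.9389; D_Mac = 3.78336 half-year periods = 1.89168 yrs; D_mod = 1.89168/(1+0.00925) = 1.87434 yrs.
ΔP/P ≈ -D_mod · Δy = -1.87434 × (+0.0185) = -0.034675 = -3.4675%.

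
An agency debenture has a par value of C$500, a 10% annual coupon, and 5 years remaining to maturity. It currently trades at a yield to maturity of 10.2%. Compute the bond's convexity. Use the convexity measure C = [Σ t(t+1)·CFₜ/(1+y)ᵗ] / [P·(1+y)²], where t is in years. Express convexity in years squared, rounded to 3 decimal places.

19.277

With y = 0.102:
  t   CF        PV=CF/(1+0.102)^t    t·PV        t(t+1)·PV
  1        50.00        45.3721        45.3721          90.7441
  2        50.00        41.1725        82.3449         247.0348
  3        50.00        37.3616       112.0847         448.3389
  4        50.00        33.9034       135.6137         678.0686
  5       550.00       338.4190     1,692.0949      10,152.5695
  Σ                    496.2285     2,067.5103      11,616.7559
P = 496.2285.
Convexity = Σ t(t+1)·PV / [P·(1+y)²] = 11,616.7559 / (496.2285 × 1.214404) = 19.27702.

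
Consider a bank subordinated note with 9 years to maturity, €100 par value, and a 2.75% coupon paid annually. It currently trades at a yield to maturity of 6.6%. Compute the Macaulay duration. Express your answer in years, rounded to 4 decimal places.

Periodic yield y = 0.066. Discount each cash flow and weight by its year:
  t   CF        PV=CF/(1+0.066)^t    t·PV
  1         2.75         2.5797         2.5797
  2         2.75         2.4200         4.8400
  3         2.75         2.2702         6.8106
  4         2.75         2.1296         8.5185
  5         2.75         1.9978         9.9889
  6         2.75         1.8741        11.2445
  7         2.75         1.7581        12.3064
  8         2.75         1.6492        13.1937
  9       102.75        57.8052       520.2469
  Σ                     74.4839       589.7292
Price P = Σ PV = 74.4839.
Macaulay duration = Σ(t·PV) / P = 589.7292 / 74.4839 = 7.91754 years.

7.9175 years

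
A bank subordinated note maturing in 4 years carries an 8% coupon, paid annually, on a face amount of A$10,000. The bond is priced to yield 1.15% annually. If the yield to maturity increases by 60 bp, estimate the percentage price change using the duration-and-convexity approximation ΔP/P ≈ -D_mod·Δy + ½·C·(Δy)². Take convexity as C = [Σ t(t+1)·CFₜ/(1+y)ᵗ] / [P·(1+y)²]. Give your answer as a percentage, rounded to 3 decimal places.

-2.121%

With y = 0.0115:
  t   CF        PV=CF/(1+0.0115)^t    t·PV        t(t+1)·PV
  1       800.00       790.9046       790.9046       1,581.8092
  2       800.00       781.9126     1,563.8252       4,691.4756
  3       800.00       773.0228     2,319.0685       9,276.2741
  4    10,800.00    10,317.1610    41,268.6439     206,343.2197
  Σ                 12,663.0010    45,942.4423     221,892.7785
P = 12,663.0010; D_Mac = 3.62808 yrs; D_mod = 3.58684 yrs; C = 17.12674.
Duration effect: -3.58684 × (+0.006) = -0.021521
Convexity effect: 0.5 × 17.12674 × (0.006)² = +0.0003083
ΔP/P ≈ -0.021521 + 0.0003083 = -0.021213 = -2.1213%.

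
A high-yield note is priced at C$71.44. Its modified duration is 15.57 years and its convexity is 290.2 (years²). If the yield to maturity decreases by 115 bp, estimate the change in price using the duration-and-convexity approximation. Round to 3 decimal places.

Duration effect: -D_mod·Δy = -15.57 × (-0.0115) = +0.179055
Convexity effect: ½·C·(Δy)² = 0.5 × 290.2 × (-0.0115)² = +0.019189475
ΔP/P ≈ +0.179055 + 0.019189475 = +0.198244475
ΔP ≈ 71.44 × (+0.198244475) = +14.162585294.

+C$14.163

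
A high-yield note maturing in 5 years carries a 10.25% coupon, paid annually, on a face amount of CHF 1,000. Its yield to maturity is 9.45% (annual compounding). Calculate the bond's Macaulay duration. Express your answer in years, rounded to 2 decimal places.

4.17 years

Periodic yield y = 0.0945. Discount each cash flow and weight by its year:
  t   CF        PV=CF/(1+0.0945)^t    t·PV
  1       102.50        93.6501        93.6501
  2       102.50        85.5642       171.1285
  3       102.50        78.1766       234.5297
  4       102.50        71.4267       285.7069
  5     1,102.50       701.9396     3,509.6982
  Σ                  1,030.7573     4,294.7134
Price P = Σ PV = 1,030.7573.
Macaulay duration = Σ(t·PV) / P = 4,294.7134 / 1,030.7573 = 4.16656 years.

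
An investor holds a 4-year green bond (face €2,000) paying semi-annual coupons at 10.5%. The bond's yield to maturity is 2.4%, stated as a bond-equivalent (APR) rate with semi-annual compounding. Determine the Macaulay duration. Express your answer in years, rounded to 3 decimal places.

3.457 years

Periodic yield y = 0.012. Discount each cash flow and weight by its period:
  t   CF        PV=CF/(1+0.012)^t    t·PV
  1       105.00       103.7549       103.7549
  2       105.00       102.5246       205.0493
  3       105.00       101.3089       303.9268
  4       105.00       100.1076       400.4306
  5       105.00        98.9206       494.6030
  6       105.00        97.7476       586.4858
  7       105.00        96.5886       676.1200
  8     2,105.00     1,913.4098    15,307.2786
  Σ                  2,614.3628    18,077.6490
Price P = Σ PV = 2,614.3628.
Macaulay duration = Σ(t·PV) / P = 18,077.6490 / 2,614.3628 = 6.91474 half-year periods.
In years: 6.91474 / 2 = 3.45737 years.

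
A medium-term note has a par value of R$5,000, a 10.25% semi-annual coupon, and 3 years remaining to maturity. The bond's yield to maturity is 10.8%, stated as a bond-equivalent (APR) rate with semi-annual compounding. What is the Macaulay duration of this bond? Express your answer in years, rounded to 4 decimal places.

Periodic yield y = 0.054. Discount each cash flow and weight by its period:
  t   CF        PV=CF/(1+0.054)^t    t·PV
  1       256.25       243.1214       243.1214
  2       256.25       230.6655       461.3310
  3       256.25       218.8477       656.5432
  4       256.25       207.6354       830.5417
  5       256.25       196.9975       984.9877
  6     5,256.25     3,833.8256    23,002.9533
  Σ                  4,931.0932    26,179.4784
Price P = Σ PV = 4,931.0932.
Macaulay duration = Σ(t·PV) / P = 26,179.4784 / 4,931.0932 = 5.30906 half-year periods.
In years: 5.30906 / 2 = 2.65453 years.

2.6545 years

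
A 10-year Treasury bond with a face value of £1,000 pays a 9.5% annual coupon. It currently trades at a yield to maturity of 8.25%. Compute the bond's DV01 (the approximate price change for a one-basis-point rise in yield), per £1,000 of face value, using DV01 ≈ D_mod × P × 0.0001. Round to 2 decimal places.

Periodic yield y = 0.0825.
  t   CF        PV=CF/(1+0.0825)^t    t·PV
  1        95.00        87.7598        87.7598
  2        95.00        81.0714       162.1428
  3        95.00        74.8928       224.6783
  4        95.00        69.1850       276.7400
  5        95.00        63.9122       319.5612
  6        95.00        59.0413       354.2480
  7        95.00        54.5416       381.7915
  8        95.00        50.3849       403.0792
  9        95.00        46.5449       418.9044
  10    1,095.00       495.6043     4,956.0430
  Σ                  1,082.9384     7,584.9484
P = 1,082.9384; D_Mac = 7.00404 yrs; D_mod = 6.47025 yrs.
DV01 ≈ 6.47025 × 1,082.9384 × 0.0001 = 0.700688.

£0.70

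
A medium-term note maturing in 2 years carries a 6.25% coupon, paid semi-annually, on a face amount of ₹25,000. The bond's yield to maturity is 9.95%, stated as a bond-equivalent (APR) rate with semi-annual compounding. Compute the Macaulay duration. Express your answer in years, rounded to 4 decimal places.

Periodic yield y = 0.04975. Discount each cash flow and weight by its period:
  t   CF        PV=CF/(1+0.04975)^t    t·PV
  1       781.25       744.2248       744.2248
  2       781.25       708.9543     1,417.9087
  3       781.25       675.3554     2,026.0662
  4    25,781.25    21,230.5105    84,922.0420
  Σ                 23,359.0451    89,110.2417
Price P = Σ PV = 23,359.0451.
Macaulay duration = Σ(t·PV) / P = 89,110.2417 / 23,359.0451 = 3.81481 half-year periods.
In years: 3.81481 / 2 = 1.90740 years.

1.9074 years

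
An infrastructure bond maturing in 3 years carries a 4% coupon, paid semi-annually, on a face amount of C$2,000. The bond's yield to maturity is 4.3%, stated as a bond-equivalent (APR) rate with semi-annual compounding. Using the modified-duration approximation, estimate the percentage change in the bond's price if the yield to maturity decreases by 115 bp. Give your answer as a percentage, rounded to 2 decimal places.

Periodic yield y = 0.0215. Modified duration first:
  t   CF        PV=CF/(1+0.0215)^t    t·PV
  1        40.00        39.1581        39.1581
  2        40.00        38.3339        76.6678
  3        40.00        37.5271       112.5813
  4        40.00        36.7372       146.9490
  5        40.00        35.9640       179.8201
  6     2,040.00     1,795.5601    10,773.3605
  Σ                  1,983.2804    11,328.5367
P = 1,983.2804; D_Mac = 5.71202 half-year periods = 2.85601 yrs; D_mod = 2.85601/(1+0.0215) = 2.79590 yrs.
ΔP/P ≈ -D_mod · Δy = -2.79590 × (-0.0115) = +0.032153 = +3.2153%.

+3.22%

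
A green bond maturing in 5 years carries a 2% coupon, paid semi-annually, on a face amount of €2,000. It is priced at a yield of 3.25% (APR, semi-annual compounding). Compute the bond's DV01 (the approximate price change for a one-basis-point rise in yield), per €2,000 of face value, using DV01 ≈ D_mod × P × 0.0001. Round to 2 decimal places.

Periodic yield y = 0.01625.
  t   CF        PV=CF/(1+0.01625)^t    t·PV
  1        20.00        19.6802        19.6802
  2        20.00        19.3655        38.7310
  3        20.00        19.0558        57.1675
  4        20.00        18.7511        75.0046
  5        20.00        18.4513        92.2565
  6        20.00        18.1563       108.9376
  7        20.00        17.8659       125.0616
  8        20.00        17.5803       140.6422
  9        20.00        17.2992       155.6924
  10    2,020.00     1,719.2767    17,192.7672
  Σ                  1,885.4824    18,005.9410
P = 1,885.4824; D_Mac = 9.54978 half-year periods = 4.77489 yrs; D_mod = 4.69854 yrs.
DV01 ≈ 4.69854 × 1,885.4824 × 0.0001 = 0.885901.

€0.89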